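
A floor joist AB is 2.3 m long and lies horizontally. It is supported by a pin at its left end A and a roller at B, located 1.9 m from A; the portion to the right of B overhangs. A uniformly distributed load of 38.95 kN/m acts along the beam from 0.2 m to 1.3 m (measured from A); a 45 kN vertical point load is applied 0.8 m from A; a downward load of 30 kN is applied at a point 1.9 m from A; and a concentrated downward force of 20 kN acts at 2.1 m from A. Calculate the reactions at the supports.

A_x = 0, A_y = 49.88 kN, B_y = 87.97 kN

Resultant of the distributed load: 38.95 × 1.1 = 42.845 kN at 0.75 m from A.
Moments about A: B_y·1.9 − (38.95·1.1)·0.75 − 45·0.8 − 30·1.9 − 20·2.1 = 0 → B_y = 167.13375/1.9 = 87.9651 ≈ 87.97 kN.
ΣF_y = 0: A_y + 87.9651 − 38.95·1.1 − 45 − 30 − 20 = 0 → A_y = 49.88 kN.
ΣF_x = 0: no horizontal applied forces, so A_x = 0.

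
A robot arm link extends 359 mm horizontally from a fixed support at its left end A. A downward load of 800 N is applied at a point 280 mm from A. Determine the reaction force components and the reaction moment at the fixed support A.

ΣF_x = 0: A_x = 0.
ΣF_y = 0: A_y − 800 = 0 → A_y = 800.0 N.
ΣM about A: M_A − 800·280 = 0 → M_A = 224000 N·mm.

A_x = 0, A_y = 800.0 N, M_A = 224000 N·mm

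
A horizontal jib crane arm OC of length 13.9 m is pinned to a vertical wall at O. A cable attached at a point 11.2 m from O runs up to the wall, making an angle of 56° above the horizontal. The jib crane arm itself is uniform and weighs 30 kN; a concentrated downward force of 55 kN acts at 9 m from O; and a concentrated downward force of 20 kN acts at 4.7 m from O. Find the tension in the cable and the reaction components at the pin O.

ΣM about O: T·sin56°·11.2 − 30·6.95 − 55·9 − 20·4.7 = 0 → T = 797.5/(11.2·0.829038) = 85.8891 ≈ 85.89 kN.
ΣF_x = 0: O_x − T·cos56° = 0 → O_x = 85.8891 × 0.559193 = 48.03 kN.
ΣF_y = 0: O_y + T·sin56° − 30 − 55 − 20 = 0 → O_y = 105 − 85.8891 × 0.829038 = 33.79 kN.

T = 85.89 kN, O_x = 48.03 kN, O_y = 33.79 kN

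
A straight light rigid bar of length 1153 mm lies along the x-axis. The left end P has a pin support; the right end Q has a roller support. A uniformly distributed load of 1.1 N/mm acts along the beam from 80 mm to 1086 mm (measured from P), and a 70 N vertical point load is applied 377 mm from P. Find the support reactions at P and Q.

Resultant of the distributed load: 1.1 × 1006 = 1106.6 N at 583 mm from P.
Taking moments about P: Q_y·1153 − (1.1·1006)·583 − 70·377 = 0 → Q_y = 671537.8/1153 = 582.427 ≈ 582.4 N.
ΣF_y = 0: P_y + 582.427 − 1.1·1006 − 70 = 0 → P_y = 594.2 N.
ΣF_x = 0: no horizontal applied forces, so P_x = 0.

P_x = 0, P_y = 594.2 N, Q_y = 582.4 N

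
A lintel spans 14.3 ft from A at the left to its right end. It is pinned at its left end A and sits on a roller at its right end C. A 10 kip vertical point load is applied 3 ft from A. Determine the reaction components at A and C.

A_x = 0, A_y = 7.902 kip, C_y = 2.098 kip

Taking moments about A: C_y·14.3 − 10·3 = 0 → C_y = 30/14.3 = 2.0979 ≈ 2.098 kip.
ΣF_y = 0: A_y + 2.0979 − 10 = 0 → A_y = 7.902 kip.
ΣF_x = 0: no horizontal applied forces, so A_x = 0.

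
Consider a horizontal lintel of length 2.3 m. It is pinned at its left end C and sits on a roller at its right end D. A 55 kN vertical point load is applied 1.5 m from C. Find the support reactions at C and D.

C_x = 0, C_y = 19.13 kN, D_y = 35.87 kN

Taking moments about C: D_y·2.3 − 55·1.5 = 0 → D_y = 82.5/2.3 = 35.8696 ≈ 35.87 kN.
ΣF_y = 0: C_y + 35.8696 − 55 = 0 → C_y = 19.13 kN.
ΣF_x = 0: no horizontal applied forces, so C_x = 0.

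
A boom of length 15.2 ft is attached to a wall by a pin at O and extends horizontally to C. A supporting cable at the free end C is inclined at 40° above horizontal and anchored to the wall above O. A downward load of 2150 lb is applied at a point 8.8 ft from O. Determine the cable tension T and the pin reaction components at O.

T = 1936 lb, O_x = 1483 lb, O_y = 905.3 lb

ΣM about O: T·sin40°·15.2 − 2150·8.8 = 0 → T = 18920/(15.2·0.642788) = 1936.47 ≈ 1936 lb.
ΣF_x = 0: O_x − T·cos40° = 0 → O_x = 1936.47 × 0.766044 = 1483 lb.
ΣF_y = 0: O_y + T·sin40° − 2150 = 0 → O_y = 2150 − 1936.47 × 0.642788 = 905.3 lb.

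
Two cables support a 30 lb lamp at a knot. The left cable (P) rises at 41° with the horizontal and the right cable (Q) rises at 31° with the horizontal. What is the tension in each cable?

ΣF_x = 0: −T_P·cos41° + T_Q·cos31° = 0 → T_Q = 0.880469·T_P.
ΣF_y = 0: T_P·sin41° + T_Q·sin31° = 30.
Substitute: T_P·(0.656059 + 0.880469·0.515038) = 30 → T_P = 27.0384 ≈ 27.04 lb.
Then T_Q = 0.880469 × 27.0384 = 23.81 lb.

T_P = 27.04 lb, T_Q = 23.81 lb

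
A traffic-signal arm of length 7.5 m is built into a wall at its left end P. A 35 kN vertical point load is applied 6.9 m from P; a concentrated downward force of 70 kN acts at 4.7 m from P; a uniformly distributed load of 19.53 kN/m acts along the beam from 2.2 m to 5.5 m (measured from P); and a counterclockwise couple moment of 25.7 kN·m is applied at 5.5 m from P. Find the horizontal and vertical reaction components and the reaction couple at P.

Resultant of the distributed load: 19.53 × 3.3 = 64.449 kN at 3.85 m from P.
ΣF_x = 0: P_x = 0.
ΣF_y = 0: P_y − 35 − 70 − 19.53·3.3 = 0 → P_y = 169.4 kN.
ΣM about P: M_P − 35·6.9 − 70·4.7 − (19.53·3.3)·3.85 + 25.7 = 0 → M_P = 792.9 kN·m.

P_x = 0, P_y = 169.4 kN, M_P = 792.9 kN·m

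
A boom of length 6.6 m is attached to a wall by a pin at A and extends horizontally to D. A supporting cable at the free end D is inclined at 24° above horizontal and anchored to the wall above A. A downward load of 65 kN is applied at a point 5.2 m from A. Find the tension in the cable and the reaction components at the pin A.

ΣM about A: T·sin24°·6.6 − 65·5.2 = 0 → T = 338/(6.6·0.406737) = 125.91 ≈ 125.9 kN.
ΣF_x = 0: A_x − T·cos24° = 0 → A_x = 125.91 × 0.913545 = 115.0 kN.
ΣF_y = 0: A_y + T·sin24° − 65 = 0 → A_y = 65 − 125.91 × 0.406737 = 13.79 kN.

T = 125.9 kN, A_x = 115.0 kN, A_y = 13.79 kN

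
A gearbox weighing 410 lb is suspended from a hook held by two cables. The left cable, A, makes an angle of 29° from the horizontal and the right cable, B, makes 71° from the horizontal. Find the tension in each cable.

ΣF_x = 0: −T_A·cos29° + T_B·cos71° = 0 → T_B = 2.68644·T_A.
ΣF_y = 0: T_A·sin29° + T_B·sin71° = 410.
Substitute: T_A·(0.48481 + 2.68644·0.945519) = 410 → T_A = 135.542 ≈ 135.5 lb.
Then T_B = 2.68644 × 135.542 = 364.1 lb.

T_A = 135.5 lb, T_B = 364.1 lb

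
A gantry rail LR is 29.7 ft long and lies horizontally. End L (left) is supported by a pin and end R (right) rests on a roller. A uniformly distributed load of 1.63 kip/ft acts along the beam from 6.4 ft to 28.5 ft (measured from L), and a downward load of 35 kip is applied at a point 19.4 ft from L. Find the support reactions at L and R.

Resultant of the distributed load: 1.63 × 22.1 = 36.023 kip at 17.45 ft from L.
Taking moments about L: R_y·29.7 − (1.63·22.1)·17.45 − 35·19.4 = 0 → R_y = 1307.60135/29.7 = 44.027 ≈ 44.03 kip.
ΣF_y = 0: L_y + 44.027 − 1.63·22.1 − 35 = 0 → L_y = 27.00 kip.
ΣF_x = 0: no horizontal applied forces, so L_x = 0.

L_x = 0, L_y = 27.00 kip, R_y = 44.03 kip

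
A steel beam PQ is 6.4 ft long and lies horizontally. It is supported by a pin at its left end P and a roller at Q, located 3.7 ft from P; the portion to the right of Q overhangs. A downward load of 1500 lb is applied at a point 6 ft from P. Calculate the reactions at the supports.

P_x = 0, P_y = -932.4 lb, Q_y = 2432 lb

Moments about P: Q_y·3.7 − 1500·6 = 0 → Q_y = 9000/3.7 = 2432.43 ≈ 2432 lb.
ΣF_y = 0: P_y + 2432.43 − 1500 = 0 → P_y = -932.4 lb.
ΣF_x = 0: no horizontal applied forces, so P_x = 0.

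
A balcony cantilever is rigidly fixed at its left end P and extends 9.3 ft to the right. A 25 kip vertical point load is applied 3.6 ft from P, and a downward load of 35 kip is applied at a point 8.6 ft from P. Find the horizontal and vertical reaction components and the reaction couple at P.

P_x = 0, P_y = 60.00 kip, M_P = 391.0 kip·ft

ΣF_x = 0: P_x = 0.
ΣF_y = 0: P_y − 25 − 35 = 0 → P_y = 60.00 kip.
ΣM about P: M_P − 25·3.6 − 35·8.6 = 0 → M_P = 391.0 kip·ft.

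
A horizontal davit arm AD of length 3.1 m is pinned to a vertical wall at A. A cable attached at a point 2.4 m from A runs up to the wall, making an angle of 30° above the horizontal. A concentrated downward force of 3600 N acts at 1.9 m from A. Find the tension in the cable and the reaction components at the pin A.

ΣM about A: T·sin30°·2.4 − 3600·1.9 = 0 → T = 6840/(2.4·0.5) = 5700 N.
ΣF_x = 0: A_x − T·cos30° = 0 → A_x = 5700 × 0.866025 = 4936 N.
ΣF_y = 0: A_y + T·sin30° − 3600 = 0 → A_y = 3600 − 5700 × 0.5 = 750.0 N.

T = 5700 N, A_x = 4936 N, A_y = 750.0 N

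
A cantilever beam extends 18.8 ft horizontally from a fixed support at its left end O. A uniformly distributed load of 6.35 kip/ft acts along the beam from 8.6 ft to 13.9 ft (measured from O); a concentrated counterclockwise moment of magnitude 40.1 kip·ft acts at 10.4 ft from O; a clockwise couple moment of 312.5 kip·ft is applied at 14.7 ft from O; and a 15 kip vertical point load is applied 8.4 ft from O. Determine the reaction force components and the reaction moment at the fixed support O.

O_x = 0, O_y = 48.66 kip, M_O = 777.0 kip·ft

Resultant of the distributed load: 6.35 × 5.3 = 33.655 kip at 11.25 ft from O.
ΣF_x = 0: O_x = 0.
ΣF_y = 0: O_y − 6.35·5.3 − 15 = 0 → O_y = 48.66 kip.
ΣM about O: M_O − (6.35·5.3)·11.25 + 40.1 − 312.5 − 15·8.4 = 0 → M_O = 777.0 kip·ft.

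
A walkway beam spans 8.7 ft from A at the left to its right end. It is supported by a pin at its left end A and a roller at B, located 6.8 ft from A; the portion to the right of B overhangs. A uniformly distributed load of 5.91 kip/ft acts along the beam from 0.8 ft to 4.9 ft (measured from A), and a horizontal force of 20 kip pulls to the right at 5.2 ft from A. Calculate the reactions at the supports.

Resultant of the distributed load: 5.91 × 4.1 = 24.231 kip at 2.85 ft from A.
Moments about A: B_y·6.8 − (5.91·4.1)·2.85 = 0 → B_y = 69.05835/6.8 = 10.1556 ≈ 10.16 kip.
ΣF_y = 0: A_y + 10.1556 − 5.91·4.1 = 0 → A_y = 14.08 kip.
ΣF_x = 0: A_x + 20 = 0 → A_x = -20.00 kip.

A_x = -20.00 kip, A_y = 14.08 kip, B_y = 10.16 kip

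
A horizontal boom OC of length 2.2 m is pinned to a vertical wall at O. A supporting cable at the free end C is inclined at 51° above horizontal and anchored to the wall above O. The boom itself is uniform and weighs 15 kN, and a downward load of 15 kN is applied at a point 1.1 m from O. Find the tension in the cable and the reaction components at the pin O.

ΣM about O: T·sin51°·2.2 − 15·1.1 − 15·1.1 = 0 → T = 33/(2.2·0.777146) = 19.3014 ≈ 19.30 kN.
ΣF_x = 0: O_x − T·cos51° = 0 → O_x = 19.3014 × 0.62932 = 12.15 kN.
ΣF_y = 0: O_y + T·sin51° − 15 − 15 = 0 → O_y = 30 − 19.3014 × 0.777146 = 15.00 kN.

T = 19.30 kN, O_x = 12.15 kN, O_y = 15.00 kN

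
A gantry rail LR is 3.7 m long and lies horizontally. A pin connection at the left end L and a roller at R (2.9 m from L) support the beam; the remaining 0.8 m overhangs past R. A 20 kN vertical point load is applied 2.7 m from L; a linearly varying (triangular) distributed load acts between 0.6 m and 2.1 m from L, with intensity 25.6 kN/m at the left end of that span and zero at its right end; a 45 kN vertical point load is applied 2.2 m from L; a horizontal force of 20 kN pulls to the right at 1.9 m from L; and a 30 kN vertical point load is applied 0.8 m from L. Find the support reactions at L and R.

Resultant of the triangular load: ½ × 25.6 × 1.5 = 19.2 kN, acting at 1.1 m from L (one-third of the span from the peak).
ΣM about L: R_y·2.9 − 20·2.7 − (½·25.6·1.5)·1.1 − 45·2.2 − 30·0.8 = 0 → R_y = 198.12/2.9 = 68.3172 ≈ 68.32 kN.
ΣF_y = 0: L_y + 68.3172 − 20 − ½·25.6·1.5 − 45 − 30 = 0 → L_y = 45.88 kN.
ΣF_x = 0: L_x + 20 = 0 → L_x = -20.00 kN.

L_x = -20.00 kN, L_y = 45.88 kN, R_y = 68.32 kN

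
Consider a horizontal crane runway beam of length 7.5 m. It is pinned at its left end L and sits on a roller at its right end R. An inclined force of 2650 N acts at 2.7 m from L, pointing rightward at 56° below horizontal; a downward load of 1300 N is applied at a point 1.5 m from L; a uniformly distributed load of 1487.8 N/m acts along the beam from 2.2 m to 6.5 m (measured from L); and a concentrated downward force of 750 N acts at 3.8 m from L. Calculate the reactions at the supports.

Resultant of the distributed load: 1487.8 × 4.3 = 6397.54 N at 4.35 m from L.
Taking moments about L: R_y·7.5 − 2650·sin56°·2.7 − 1300·1.5 − (1487.8·4.3)·4.35 − 750·3.8 = 0 → R_y = 38561.1/7.5 = 5141.48 ≈ 5141 N.
ΣF_y = 0: L_y + 5141.48 − 2650·sin56° − 1300 − 1487.8·4.3 − 750 = 0 → L_y = 5503 N.
ΣF_x = 0: L_x + 2650·cos56° = 0 → L_x = -1482 N.

L_x = -1482 N, L_y = 5503 N, R_y = 5141 N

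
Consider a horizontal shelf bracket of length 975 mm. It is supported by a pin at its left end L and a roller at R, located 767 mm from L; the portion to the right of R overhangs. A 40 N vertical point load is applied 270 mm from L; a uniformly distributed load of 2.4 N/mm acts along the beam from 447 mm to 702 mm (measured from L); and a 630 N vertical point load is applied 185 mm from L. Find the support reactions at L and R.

L_x = 0, L_y = 657.6 N, R_y = 624.4 N

Resultant of the distributed load: 2.4 × 255 = 612 N at 574.5 mm from L.
ΣM about L: R_y·767 − 40·270 − (2.4·255)·574.5 − 630·185 = 0 → R_y = 478944/767 = 624.438 ≈ 624.4 N.
ΣF_y = 0: L_y + 624.438 − 40 − 2.4·255 − 630 = 0 → L_y = 657.6 N.
ΣF_x = 0: no horizontal applied forces, so L_x = 0.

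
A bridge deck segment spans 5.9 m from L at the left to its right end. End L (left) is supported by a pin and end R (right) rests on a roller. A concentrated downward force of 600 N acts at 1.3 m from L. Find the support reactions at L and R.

ΣM about L: R_y·5.9 − 600·1.3 = 0 → R_y = 780/5.9 = 132.203 ≈ 132.2 N.
ΣF_y = 0: L_y + 132.203 − 600 = 0 → L_y = 467.8 N.
ΣF_x = 0: no horizontal applied forces, so L_x = 0.

L_x = 0, L_y = 467.8 N, R_y = 132.2 N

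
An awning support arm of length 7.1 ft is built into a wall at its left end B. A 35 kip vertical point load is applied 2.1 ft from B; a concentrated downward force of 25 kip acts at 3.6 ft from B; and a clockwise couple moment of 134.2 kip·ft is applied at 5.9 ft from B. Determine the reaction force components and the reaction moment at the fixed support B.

ΣF_x = 0: B_x = 0.
ΣF_y = 0: B_y − 35 − 25 = 0 → B_y = 60.00 kip.
ΣM about B: M_B − 35·2.1 − 25·3.6 − 134.2 = 0 → M_B = 297.7 kip·ft.

B_x = 0, B_y = 60.00 kip, M_B = 297.7 kip·ft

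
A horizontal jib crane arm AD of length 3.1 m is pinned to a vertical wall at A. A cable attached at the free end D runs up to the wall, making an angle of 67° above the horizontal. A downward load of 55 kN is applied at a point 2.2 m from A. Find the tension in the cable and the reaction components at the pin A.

T = 42.40 kN, A_x = 16.57 kN, A_y = 15.97 kN

ΣM about A: T·sin67°·3.1 − 55·2.2 = 0 → T = 121/(3.1·0.920505) = 42.4031 ≈ 42.40 kN.
ΣF_x = 0: A_x − T·cos67° = 0 → A_x = 42.4031 × 0.390731 = 16.57 kN.
ΣF_y = 0: A_y + T·sin67° − 55 = 0 → A_y = 55 − 42.4031 × 0.920505 = 15.97 kN.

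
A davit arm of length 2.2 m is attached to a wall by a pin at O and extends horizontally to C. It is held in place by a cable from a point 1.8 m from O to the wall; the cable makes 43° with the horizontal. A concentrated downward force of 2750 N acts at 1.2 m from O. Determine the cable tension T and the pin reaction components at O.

ΣM about O: T·sin43°·1.8 − 2750·1.2 = 0 → T = 3300/(1.8·0.681998) = 2688.18 ≈ 2688 N.
ΣF_x = 0: O_x − T·cos43° = 0 → O_x = 2688.18 × 0.731354 = 1966 N.
ΣF_y = 0: O_y + T·sin43° − 2750 = 0 → O_y = 2750 − 2688.18 × 0.681998 = 916.7 N.

T = 2688 N, O_x = 1966 N, O_y = 916.7 N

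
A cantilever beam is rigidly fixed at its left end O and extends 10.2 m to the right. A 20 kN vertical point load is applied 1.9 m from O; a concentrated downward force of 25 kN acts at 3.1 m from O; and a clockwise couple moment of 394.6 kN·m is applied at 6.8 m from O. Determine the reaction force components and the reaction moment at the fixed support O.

ΣF_x = 0: O_x = 0.
ΣF_y = 0: O_y − 20 − 25 = 0 → O_y = 45.00 kN.
ΣM about O: M_O − 20·1.9 − 25·3.1 − 394.6 = 0 → M_O = 510.1 kN·m.

O_x = 0, O_y = 45.00 kN, M_O = 510.1 kN·m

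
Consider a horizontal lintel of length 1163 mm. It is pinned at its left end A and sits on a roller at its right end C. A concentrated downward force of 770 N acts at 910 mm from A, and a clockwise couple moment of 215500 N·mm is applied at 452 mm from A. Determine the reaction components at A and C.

A_x = 0, A_y = -17.79 N, C_y = 787.8 N

ΣM about A: C_y·1163 − 770·910 − 215500 = 0 → C_y = 916200/1163 = 787.79 ≈ 787.8 N.
ΣF_y = 0: A_y + 787.79 − 770 = 0 → A_y = -17.79 N.
ΣF_x = 0: no horizontal applied forces, so A_x = 0.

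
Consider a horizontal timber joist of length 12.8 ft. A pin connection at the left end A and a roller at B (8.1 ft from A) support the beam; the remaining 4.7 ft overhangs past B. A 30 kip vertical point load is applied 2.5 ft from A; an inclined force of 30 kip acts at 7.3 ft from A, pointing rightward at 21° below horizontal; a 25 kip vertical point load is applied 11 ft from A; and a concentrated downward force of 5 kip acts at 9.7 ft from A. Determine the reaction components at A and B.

A_x = -28.01 kip, A_y = 11.86 kip, B_y = 58.89 kip

ΣM about A: B_y·8.1 − 30·2.5 − 30·sin21°·7.3 − 25·11 − 5·9.7 = 0 → B_y = 476.983/8.1 = 58.8868 ≈ 58.89 kip.
ΣF_y = 0: A_y + 58.8868 − 30 − 30·sin21° − 25 − 5 = 0 → A_y = 11.86 kip.
ΣF_x = 0: A_x + 30·cos21° = 0 → A_x = -28.01 kip.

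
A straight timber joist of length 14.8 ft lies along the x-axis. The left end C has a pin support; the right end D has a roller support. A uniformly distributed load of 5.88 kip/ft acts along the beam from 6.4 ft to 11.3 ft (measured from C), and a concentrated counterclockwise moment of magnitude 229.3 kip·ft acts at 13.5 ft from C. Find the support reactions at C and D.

C_x = 0, C_y = 27.08 kip, D_y = 1.736 kip

Resultant of the distributed load: 5.88 × 4.9 = 28.812 kip at 8.85 ft from C.
Taking moments about C: D_y·14.8 − (5.88·4.9)·8.85 + 229.3 = 0 → D_y = 25.6862/14.8 = 1.73555 ≈ 1.736 kip.
ΣF_y = 0: C_y + 1.73555 − 5.88·4.9 = 0 → C_y = 27.08 kip.
ΣF_x = 0: no horizontal applied forces, so C_x = 0.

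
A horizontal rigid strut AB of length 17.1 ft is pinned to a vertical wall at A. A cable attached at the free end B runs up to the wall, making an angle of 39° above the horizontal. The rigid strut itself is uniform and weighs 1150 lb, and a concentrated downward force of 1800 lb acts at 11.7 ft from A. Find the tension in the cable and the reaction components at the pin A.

T = 2871 lb, A_x = 2231 lb, A_y = 1143 lb

ΣM about A: T·sin39°·17.1 − 1150·8.55 − 1800·11.7 = 0 → T = 30892.5/(17.1·0.62932) = 2870.68 ≈ 2871 lb.
ΣF_x = 0: A_x − T·cos39° = 0 → A_x = 2870.68 × 0.777146 = 2231 lb.
ΣF_y = 0: A_y + T·sin39° − 1150 − 1800 = 0 → A_y = 2950 − 2870.68 × 0.62932 = 1143 lb.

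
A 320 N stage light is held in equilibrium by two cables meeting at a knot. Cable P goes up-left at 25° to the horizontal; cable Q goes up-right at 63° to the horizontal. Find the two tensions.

ΣF_x = 0: −T_P·cos25° + T_Q·cos63° = 0 → T_Q = 1.99631·T_P.
ΣF_y = 0: T_P·sin25° + T_Q·sin63° = 320.
Substitute: T_P·(0.422618 + 1.99631·0.891007) = 320 → T_P = 145.366 ≈ 145.4 N.
Then T_Q = 1.99631 × 145.366 = 290.2 N.

T_P = 145.4 N, T_Q = 290.2 N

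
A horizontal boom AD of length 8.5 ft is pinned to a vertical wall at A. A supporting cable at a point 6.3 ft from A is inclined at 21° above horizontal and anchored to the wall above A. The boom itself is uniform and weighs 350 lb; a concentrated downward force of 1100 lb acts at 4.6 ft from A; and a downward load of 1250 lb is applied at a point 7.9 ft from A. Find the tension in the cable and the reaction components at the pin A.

T = 7274 lb, A_x = 6791 lb, A_y = 93.25 lb

ΣM about A: T·sin21°·6.3 − 350·4.25 − 1100·4.6 − 1250·7.9 = 0 → T = 16422.5/(6.3·0.358368) = 7273.94 ≈ 7274 lb.
ΣF_x = 0: A_x − T·cos21° = 0 → A_x = 7273.94 × 0.93358 = 6791 lb.
ΣF_y = 0: A_y + T·sin21° − 350 − 1100 − 1250 = 0 → A_y = 2700 − 7273.94 × 0.358368 = 93.25 lb.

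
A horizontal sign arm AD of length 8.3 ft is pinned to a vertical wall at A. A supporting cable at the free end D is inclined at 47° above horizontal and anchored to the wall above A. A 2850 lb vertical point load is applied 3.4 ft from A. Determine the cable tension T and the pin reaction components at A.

ΣM about A: T·sin47°·8.3 − 2850·3.4 = 0 → T = 9690/(8.3·0.731354) = 1596.31 ≈ 1596 lb.
ΣF_x = 0: A_x − T·cos47° = 0 → A_x = 1596.31 × 0.681998 = 1089 lb.
ΣF_y = 0: A_y + T·sin47° − 2850 = 0 → A_y = 2850 − 1596.31 × 0.731354 = 1683 lb.

T = 1596 lb, A_x = 1089 lb, A_y = 1683 lb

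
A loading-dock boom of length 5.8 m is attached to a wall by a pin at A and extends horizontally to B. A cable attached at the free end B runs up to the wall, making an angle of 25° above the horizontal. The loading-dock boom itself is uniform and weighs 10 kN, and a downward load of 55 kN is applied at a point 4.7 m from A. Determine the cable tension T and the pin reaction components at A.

ΣM about A: T·sin25°·5.8 − 10·2.9 − 55·4.7 = 0 → T = 287.5/(5.8·0.422618) = 117.29 ≈ 117.3 kN.
ΣF_x = 0: A_x − T·cos25° = 0 → A_x = 117.29 × 0.906308 = 106.3 kN.
ΣF_y = 0: A_y + T·sin25° − 10 − 55 = 0 → A_y = 65 − 117.29 × 0.422618 = 15.43 kN.

T = 117.3 kN, A_x = 106.3 kN, A_y = 15.43 kN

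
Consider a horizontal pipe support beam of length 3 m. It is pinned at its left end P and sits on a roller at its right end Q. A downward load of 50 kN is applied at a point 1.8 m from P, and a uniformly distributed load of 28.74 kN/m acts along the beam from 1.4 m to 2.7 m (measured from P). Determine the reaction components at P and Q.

Resultant of the distributed load: 28.74 × 1.3 = 37.362 kN at 2.05 m from P.
Taking moments about P: Q_y·3 − 50·1.8 − (28.74·1.3)·2.05 = 0 → Q_y = 166.5921/3 = 55.5307 ≈ 55.53 kN.
ΣF_y = 0: P_y + 55.5307 − 50 − 28.74·1.3 = 0 → P_y = 31.83 kN.
ΣF_x = 0: no horizontal applied forces, so P_x = 0.

P_x = 0, P_y = 31.83 kN, Q_y = 55.53 kN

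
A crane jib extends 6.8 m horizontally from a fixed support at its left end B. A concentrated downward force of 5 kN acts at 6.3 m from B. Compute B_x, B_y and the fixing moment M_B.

B_x = 0, B_y = 5.000 kN, M_B = 31.50 kN·m

ΣF_x = 0: B_x = 0.
ΣF_y = 0: B_y − 5 = 0 → B_y = 5.000 kN.
ΣM about B: M_B − 5·6.3 = 0 → M_B = 31.50 kN·m.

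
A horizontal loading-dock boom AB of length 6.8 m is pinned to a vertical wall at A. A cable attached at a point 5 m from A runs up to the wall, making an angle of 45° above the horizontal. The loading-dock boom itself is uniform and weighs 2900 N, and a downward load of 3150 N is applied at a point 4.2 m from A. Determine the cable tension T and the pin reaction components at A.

ΣM about A: T·sin45°·5 − 2900·3.4 − 3150·4.2 = 0 → T = 23090/(5·0.707107) = 6530.84 ≈ 6531 N.
ΣF_x = 0: A_x − T·cos45° = 0 → A_x = 6530.84 × 0.707107 = 4618 N.
ΣF_y = 0: A_y + T·sin45° − 2900 − 3150 = 0 → A_y = 6050 − 6530.84 × 0.707107 = 1432 N.

T = 6531 N, A_x = 4618 N, A_y = 1432 N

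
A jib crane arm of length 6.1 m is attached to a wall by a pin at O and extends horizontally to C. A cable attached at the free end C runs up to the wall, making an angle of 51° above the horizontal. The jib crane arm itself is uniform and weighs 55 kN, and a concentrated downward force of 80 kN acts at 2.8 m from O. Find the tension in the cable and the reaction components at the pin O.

ΣM about O: T·sin51°·6.1 − 55·3.05 − 80·2.8 = 0 → T = 391.75/(6.1·0.777146) = 82.6374 ≈ 82.64 kN.
ΣF_x = 0: O_x − T·cos51° = 0 → O_x = 82.6374 × 0.62932 = 52.01 kN.
ΣF_y = 0: O_y + T·sin51° − 55 − 80 = 0 → O_y = 135 − 82.6374 × 0.777146 = 70.78 kN.

T = 82.64 kN, O_x = 52.01 kN, O_y = 70.78 kN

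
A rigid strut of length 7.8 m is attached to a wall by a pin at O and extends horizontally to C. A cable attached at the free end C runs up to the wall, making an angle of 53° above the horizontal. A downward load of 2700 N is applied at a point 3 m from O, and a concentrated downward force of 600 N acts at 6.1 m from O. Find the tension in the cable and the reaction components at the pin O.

ΣM about O: T·sin53°·7.8 − 2700·3 − 600·6.1 = 0 → T = 11760/(7.8·0.798636) = 1887.83 ≈ 1888 N.
ΣF_x = 0: O_x − T·cos53° = 0 → O_x = 1887.83 × 0.601815 = 1136 N.
ΣF_y = 0: O_y + T·sin53° − 2700 − 600 = 0 → O_y = 3300 − 1887.83 × 0.798636 = 1792 N.

T = 1888 N, O_x = 1136 N, O_y = 1792 N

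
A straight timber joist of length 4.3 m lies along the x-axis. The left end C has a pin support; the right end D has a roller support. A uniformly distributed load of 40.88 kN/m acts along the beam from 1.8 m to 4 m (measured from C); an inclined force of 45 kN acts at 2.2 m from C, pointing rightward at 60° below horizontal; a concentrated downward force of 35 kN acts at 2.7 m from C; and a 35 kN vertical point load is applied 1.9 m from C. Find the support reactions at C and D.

C_x = -22.50 kN, C_y = 80.87 kN, D_y = 118.0 kN

Resultant of the distributed load: 40.88 × 2.2 = 89.936 kN at 2.9 m from C.
ΣM about C: D_y·4.3 − (40.88·2.2)·2.9 − 45·sin60°·2.2 − 35·2.7 − 35·1.9 = 0 → D_y = 507.551/4.3 = 118.035 ≈ 118.0 kN.
ΣF_y = 0: C_y + 118.035 − 40.88·2.2 − 45·sin60° − 35 − 35 = 0 → C_y = 80.87 kN.
ΣF_x = 0: C_x + 45·cos60° = 0 → C_x = -22.50 kN.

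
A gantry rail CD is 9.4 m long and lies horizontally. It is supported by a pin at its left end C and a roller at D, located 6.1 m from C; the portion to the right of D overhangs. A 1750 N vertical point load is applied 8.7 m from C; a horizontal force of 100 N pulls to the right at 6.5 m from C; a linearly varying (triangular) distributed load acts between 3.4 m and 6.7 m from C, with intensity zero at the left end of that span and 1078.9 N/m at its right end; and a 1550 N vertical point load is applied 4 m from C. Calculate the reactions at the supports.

C_x = -100.0 N, C_y = -66.38 N, D_y = 5147 N

Resultant of the triangular load: ½ × 1078.9 × 3.3 = 1780.185 N, acting at 5.6 m from C (one-third of the span from the peak).
ΣM about C: D_y·6.1 − 1750·8.7 − (½·1078.9·3.3)·5.6 − 1550·4 = 0 → D_y = 31394.036/6.1 = 5146.56 ≈ 5147 N.
ΣF_y = 0: C_y + 5146.56 − 1750 − ½·1078.9·3.3 − 1550 = 0 → C_y = -66.38 N.
ΣF_x = 0: C_x + 100 = 0 → C_x = -100.0 N.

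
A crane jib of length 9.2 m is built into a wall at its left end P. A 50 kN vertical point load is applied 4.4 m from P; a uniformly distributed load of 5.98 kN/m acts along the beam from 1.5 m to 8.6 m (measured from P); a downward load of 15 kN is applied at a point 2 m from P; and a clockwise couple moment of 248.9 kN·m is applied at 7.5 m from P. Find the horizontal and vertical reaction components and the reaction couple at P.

P_x = 0, P_y = 107.5 kN, M_P = 713.3 kN·m

Resultant of the distributed load: 5.98 × 7.1 = 42.458 kN at 5.05 m from P.
ΣF_x = 0: P_x = 0.
ΣF_y = 0: P_y − 50 − 5.98·7.1 − 15 = 0 → P_y = 107.5 kN.
ΣM about P: M_P − 50·4.4 − (5.98·7.1)·5.05 − 15·2 − 248.9 = 0 → M_P = 713.3 kN·m.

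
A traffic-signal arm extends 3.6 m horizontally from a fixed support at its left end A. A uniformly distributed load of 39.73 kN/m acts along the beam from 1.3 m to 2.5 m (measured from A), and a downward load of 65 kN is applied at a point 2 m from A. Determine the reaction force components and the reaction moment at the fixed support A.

Resultant of the distributed load: 39.73 × 1.2 = 47.676 kN at 1.9 m from A.
ΣF_x = 0: A_x = 0.
ΣF_y = 0: A_y − 39.73·1.2 − 65 = 0 → A_y = 112.7 kN.
ΣM about A: M_A − (39.73·1.2)·1.9 − 65·2 = 0 → M_A = 220.6 kN·m.

A_x = 0, A_y = 112.7 kN, M_A = 220.6 kN·m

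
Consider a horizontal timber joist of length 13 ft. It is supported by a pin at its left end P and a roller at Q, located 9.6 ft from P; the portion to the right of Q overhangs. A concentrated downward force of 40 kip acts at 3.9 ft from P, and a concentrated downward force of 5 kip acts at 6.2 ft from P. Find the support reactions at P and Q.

P_x = 0, P_y = 25.52 kip, Q_y = 19.48 kip

Moments about P: Q_y·9.6 − 40·3.9 − 5·6.2 = 0 → Q_y = 187/9.6 = 19.4792 ≈ 19.48 kip.
ΣF_y = 0: P_y + 19.4792 − 40 − 5 = 0 → P_y = 25.52 kip.
ΣF_x = 0: no horizontal applied forces, so P_x = 0.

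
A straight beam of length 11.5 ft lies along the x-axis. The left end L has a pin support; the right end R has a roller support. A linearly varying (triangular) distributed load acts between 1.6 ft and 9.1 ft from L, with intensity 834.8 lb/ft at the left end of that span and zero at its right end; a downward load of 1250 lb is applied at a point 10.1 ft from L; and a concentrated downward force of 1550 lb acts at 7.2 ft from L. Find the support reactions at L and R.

Resultant of the triangular load: ½ × 834.8 × 7.5 = 3130.5 lb, acting at 4.1 ft from L (one-third of the span from the peak).
Moments about L: R_y·11.5 − (½·834.8·7.5)·4.1 − 1250·10.1 − 1550·7.2 = 0 → R_y = 36620.05/11.5 = 3184.35 ≈ 3184 lb.
ΣF_y = 0: L_y + 3184.35 − ½·834.8·7.5 − 1250 − 1550 = 0 → L_y = 2746 lb.
ΣF_x = 0: no horizontal applied forces, so L_x = 0.

L_x = 0, L_y = 2746 lb, R_y = 3184 lb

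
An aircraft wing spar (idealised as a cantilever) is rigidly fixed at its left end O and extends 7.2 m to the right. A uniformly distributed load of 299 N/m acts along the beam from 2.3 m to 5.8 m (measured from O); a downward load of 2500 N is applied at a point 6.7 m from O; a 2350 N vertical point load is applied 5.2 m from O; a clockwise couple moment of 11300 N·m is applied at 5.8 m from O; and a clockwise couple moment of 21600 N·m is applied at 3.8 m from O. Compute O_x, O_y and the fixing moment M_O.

Resultant of the distributed load: 299 × 3.5 = 1046.5 N at 4.05 m from O.
ΣF_x = 0: O_x = 0.
ΣF_y = 0: O_y − 299·3.5 − 2500 − 2350 = 0 → O_y = 5896 N.
ΣM about O: M_O − (299·3.5)·4.05 − 2500·6.7 − 2350·5.2 − 11300 − 21600 = 0 → M_O = 66110 N·m.

O_x = 0, O_y = 5896 N, M_O = 66110 N·m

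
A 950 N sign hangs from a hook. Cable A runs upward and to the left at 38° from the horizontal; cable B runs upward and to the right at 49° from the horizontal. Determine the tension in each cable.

T_A = 624.1 N, T_B = 749.6 N

ΣF_x = 0: −T_A·cos38° + T_B·cos49° = 0 → T_B = 1.20113·T_A.
ΣF_y = 0: T_A·sin38° + T_B·sin49° = 950.
Substitute: T_A·(0.615661 + 1.20113·0.75471) = 950 → T_A = 624.111 ≈ 624.1 N.
Then T_B = 1.20113 × 624.111 = 749.6 N.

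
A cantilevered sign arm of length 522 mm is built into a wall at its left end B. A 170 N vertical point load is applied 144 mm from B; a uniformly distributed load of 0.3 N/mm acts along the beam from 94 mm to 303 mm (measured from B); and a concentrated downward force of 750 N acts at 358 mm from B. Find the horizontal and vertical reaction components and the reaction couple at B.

B_x = 0, B_y = 982.7 N, M_B = 305400 N·mm

Resultant of the distributed load: 0.3 × 209 = 62.7 N at 198.5 mm from B.
ΣF_x = 0: B_x = 0.
ΣF_y = 0: B_y − 170 − 0.3·209 − 750 = 0 → B_y = 982.7 N.
ΣM about B: M_B − 170·144 − (0.3·209)·198.5 − 750·358 = 0 → M_B = 305400 N·mm.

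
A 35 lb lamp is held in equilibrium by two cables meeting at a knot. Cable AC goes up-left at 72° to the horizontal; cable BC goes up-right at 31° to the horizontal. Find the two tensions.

T_AC = 30.79 lb, T_BC = 11.10 lb

ΣF_x = 0: −T_AC·cos72° + T_BC·cos31° = 0 → T_BC = 0.36051·T_AC.
ΣF_y = 0: T_AC·sin72° + T_BC·sin31° = 35.
Substitute: T_AC·(0.951057 + 0.36051·0.515038) = 35 → T_AC = 30.79 lb.
Then T_BC = 0.36051 × 30.79 = 11.10 lb.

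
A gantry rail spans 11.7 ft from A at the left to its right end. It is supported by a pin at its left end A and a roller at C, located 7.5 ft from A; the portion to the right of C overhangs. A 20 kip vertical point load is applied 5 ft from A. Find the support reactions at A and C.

A_x = 0, A_y = 6.667 kip, C_y = 13.33 kip

Moments about A: C_y·7.5 − 20·5 = 0 → C_y = 100/7.5 = 13.3333 ≈ 13.33 kip.
ΣF_y = 0: A_y + 13.3333 − 20 = 0 → A_y = 6.667 kip.
ΣF_x = 0: no horizontal applied forces, so A_x = 0.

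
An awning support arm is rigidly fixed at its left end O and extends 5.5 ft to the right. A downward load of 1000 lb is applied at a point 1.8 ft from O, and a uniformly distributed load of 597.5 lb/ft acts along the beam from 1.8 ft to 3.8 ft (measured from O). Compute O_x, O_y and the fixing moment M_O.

Resultant of the distributed load: 597.5 × 2 = 1195 lb at 2.8 ft from O.
ΣF_x = 0: O_x = 0.
ΣF_y = 0: O_y − 1000 − 597.5·2 = 0 → O_y = 2195 lb.
ΣM about O: M_O − 1000·1.8 − (597.5·2)·2.8 = 0 → M_O = 5146 lb·ft.

O_x = 0, O_y = 2195 lb, M_O = 5146 lb·ft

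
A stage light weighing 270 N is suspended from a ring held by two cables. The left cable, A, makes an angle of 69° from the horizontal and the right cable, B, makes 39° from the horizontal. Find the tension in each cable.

T_A = 220.6 N, T_B = 101.7 N

ΣF_x = 0: −T_A·cos69° + T_B·cos39° = 0 → T_B = 0.461133·T_A.
ΣF_y = 0: T_A·sin69° + T_B·sin39° = 270.
Substitute: T_A·(0.93358 + 0.461133·0.62932) = 270 → T_A = 220.628 ≈ 220.6 N.
Then T_B = 0.461133 × 220.628 = 101.7 N.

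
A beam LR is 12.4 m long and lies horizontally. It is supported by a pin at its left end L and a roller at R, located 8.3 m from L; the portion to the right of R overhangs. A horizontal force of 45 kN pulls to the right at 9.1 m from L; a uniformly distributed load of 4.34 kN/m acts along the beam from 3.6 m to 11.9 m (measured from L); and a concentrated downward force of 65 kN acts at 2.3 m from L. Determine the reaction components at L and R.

L_x = -45.00 kN, L_y = 49.37 kN, R_y = 51.65 kN

Resultant of the distributed load: 4.34 × 8.3 = 36.022 kN at 7.75 m from L.
Moments about L: R_y·8.3 − (4.34·8.3)·7.75 − 65·2.3 = 0 → R_y = 428.6705/8.3 = 51.647 ≈ 51.65 kN.
ΣF_y = 0: L_y + 51.647 − 4.34·8.3 − 65 = 0 → L_y = 49.37 kN.
ΣF_x = 0: L_x + 45 = 0 → L_x = -45.00 kN.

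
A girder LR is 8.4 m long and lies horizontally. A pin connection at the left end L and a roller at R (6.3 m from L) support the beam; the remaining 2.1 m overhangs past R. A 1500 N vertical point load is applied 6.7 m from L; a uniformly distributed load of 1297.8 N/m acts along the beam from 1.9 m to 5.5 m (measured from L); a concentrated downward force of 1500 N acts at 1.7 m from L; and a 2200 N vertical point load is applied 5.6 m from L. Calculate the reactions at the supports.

L_x = 0, L_y = 3173 N, R_y = 6699 N

Resultant of the distributed load: 1297.8 × 3.6 = 4672.08 N at 3.7 m from L.
Taking moments about L: R_y·6.3 − 1500·6.7 − (1297.8·3.6)·3.7 − 1500·1.7 − 2200·5.6 = 0 → R_y = 42206.696/6.3 = 6699.48 ≈ 6699 N.
ΣF_y = 0: L_y + 6699.48 − 1500 − 1297.8·3.6 − 1500 − 2200 = 0 → L_y = 3173 N.
ΣF_x = 0: no horizontal applied forces, so L_x = 0.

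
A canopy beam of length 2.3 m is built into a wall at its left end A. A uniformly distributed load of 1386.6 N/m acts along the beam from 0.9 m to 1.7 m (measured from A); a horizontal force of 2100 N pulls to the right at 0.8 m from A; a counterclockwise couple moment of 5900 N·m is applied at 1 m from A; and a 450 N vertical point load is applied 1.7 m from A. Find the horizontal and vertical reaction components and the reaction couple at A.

Resultant of the distributed load: 1386.6 × 0.8 = 1109.28 N at 1.3 m from A.
ΣF_x = 0: A_x + 2100 = 0 → A_x = -2100 N.
ΣF_y = 0: A_y − 1386.6·0.8 − 450 = 0 → A_y = 1559 N.
ΣM about A: M_A − (1386.6·0.8)·1.3 + 5900 − 450·1.7 = 0 → M_A = -3693 N·m.

A_x = -2100 N, A_y = 1559 N, M_A = -3693 N·m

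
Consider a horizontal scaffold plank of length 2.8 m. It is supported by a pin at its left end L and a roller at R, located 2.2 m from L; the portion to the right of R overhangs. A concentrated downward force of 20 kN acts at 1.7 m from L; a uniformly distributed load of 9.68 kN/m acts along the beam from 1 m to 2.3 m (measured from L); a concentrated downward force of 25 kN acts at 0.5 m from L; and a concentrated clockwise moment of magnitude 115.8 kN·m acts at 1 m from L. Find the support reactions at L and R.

L_x = 0, L_y = -25.63 kN, R_y = 83.21 kN

Resultant of the distributed load: 9.68 × 1.3 = 12.584 kN at 1.65 m from L.
Taking moments about L: R_y·2.2 − 20·1.7 − (9.68·1.3)·1.65 − 25·0.5 − 115.8 = 0 → R_y = 183.0636/2.2 = 83.2107 ≈ 83.21 kN.
ΣF_y = 0: L_y + 83.2107 − 20 − 9.68·1.3 − 25 = 0 → L_y = -25.63 kN.
ΣF_x = 0: no horizontal applied forces, so L_x = 0.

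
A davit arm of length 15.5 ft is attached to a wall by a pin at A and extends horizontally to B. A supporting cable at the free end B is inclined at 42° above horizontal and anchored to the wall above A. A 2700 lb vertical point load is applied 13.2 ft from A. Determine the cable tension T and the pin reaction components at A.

ΣM about A: T·sin42°·15.5 − 2700·13.2 = 0 → T = 35640/(15.5·0.669131) = 3436.33 ≈ 3436 lb.
ΣF_x = 0: A_x − T·cos42° = 0 → A_x = 3436.33 × 0.743145 = 2554 lb.
ΣF_y = 0: A_y + T·sin42° − 2700 = 0 → A_y = 2700 − 3436.33 × 0.669131 = 400.6 lb.

T = 3436 lb, A_x = 2554 lb, A_y = 400.6 lb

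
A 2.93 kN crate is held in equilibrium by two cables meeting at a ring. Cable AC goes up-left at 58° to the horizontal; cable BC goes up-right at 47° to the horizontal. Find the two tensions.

T_AC = 2.069 kN, T_BC = 1.607 kN

ΣF_x = 0: −T_AC·cos58° + T_BC·cos47° = 0 → T_BC = 0.77701·T_AC.
ΣF_y = 0: T_AC·sin58° + T_BC·sin47° = 2.93.
Substitute: T_AC·(0.848048 + 0.77701·0.731354) = 2.93 → T_AC = 2.06875 ≈ 2.069 kN.
Then T_BC = 0.77701 × 2.06875 = 1.607 kN.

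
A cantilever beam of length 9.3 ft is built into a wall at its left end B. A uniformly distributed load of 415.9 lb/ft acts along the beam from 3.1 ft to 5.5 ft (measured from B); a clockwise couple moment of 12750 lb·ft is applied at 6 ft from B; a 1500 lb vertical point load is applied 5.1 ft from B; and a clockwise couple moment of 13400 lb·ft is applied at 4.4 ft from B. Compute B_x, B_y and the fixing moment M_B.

Resultant of the distributed load: 415.9 × 2.4 = 998.16 lb at 4.3 ft from B.
ΣF_x = 0: B_x = 0.
ΣF_y = 0: B_y − 415.9·2.4 − 1500 = 0 → B_y = 2498 lb.
ΣM about B: M_B − (415.9·2.4)·4.3 − 12750 − 1500·5.1 − 13400 = 0 → M_B = 38090 lb·ft.

B_x = 0, B_y = 2498 lb, M_B = 38090 lb·ft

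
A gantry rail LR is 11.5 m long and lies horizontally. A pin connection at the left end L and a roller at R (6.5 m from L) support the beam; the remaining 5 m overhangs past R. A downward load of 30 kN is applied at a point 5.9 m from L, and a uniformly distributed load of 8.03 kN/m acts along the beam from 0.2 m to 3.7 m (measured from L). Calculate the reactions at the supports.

Resultant of the distributed load: 8.03 × 3.5 = 28.105 kN at 1.95 m from L.
ΣM about L: R_y·6.5 − 30·5.9 − (8.03·3.5)·1.95 = 0 → R_y = 231.80475/6.5 = 35.6623 ≈ 35.66 kN.
ΣF_y = 0: L_y + 35.6623 − 30 − 8.03·3.5 = 0 → L_y = 22.44 kN.
ΣF_x = 0: no horizontal applied forces, so L_x = 0.

L_x = 0, L_y = 22.44 kN, R_y = 35.66 kN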